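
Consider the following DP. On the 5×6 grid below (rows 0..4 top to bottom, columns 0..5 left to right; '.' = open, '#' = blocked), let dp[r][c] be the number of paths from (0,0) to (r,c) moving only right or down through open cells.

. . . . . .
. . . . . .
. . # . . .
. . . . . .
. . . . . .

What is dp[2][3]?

4

r\c   0   1   2   3   4   5
  0   1   1   1   1   1   1
  1   1   2   3   4   5   6
  2   1   3   0   4   9  15
  3   1   4   4   8  17  32
  4   1   5   9  17  34  66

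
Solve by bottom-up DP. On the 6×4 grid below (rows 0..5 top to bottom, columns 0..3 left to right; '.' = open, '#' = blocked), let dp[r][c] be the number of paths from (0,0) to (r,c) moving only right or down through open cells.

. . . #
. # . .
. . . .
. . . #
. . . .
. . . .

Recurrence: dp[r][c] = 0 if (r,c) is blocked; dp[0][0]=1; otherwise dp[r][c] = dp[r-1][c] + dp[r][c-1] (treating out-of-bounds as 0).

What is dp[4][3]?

7

r\c   0   1   2   3
  0   1   1   1   0
  1   1   0   1   1
  2   1   1   2   3
  3   1   2   4   0
  4   1   3   7   7
  5   1   4  11  18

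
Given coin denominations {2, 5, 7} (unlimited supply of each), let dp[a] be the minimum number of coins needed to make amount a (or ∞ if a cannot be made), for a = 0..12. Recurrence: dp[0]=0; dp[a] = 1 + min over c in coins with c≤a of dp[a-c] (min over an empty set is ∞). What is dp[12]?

 a  0  1  2  3  4  5  6  7  8  9 10 11 12
dp  0  -  1  -  2  1  3  1  4  2  2  3  2
(- denotes ∞ / unreachable)

2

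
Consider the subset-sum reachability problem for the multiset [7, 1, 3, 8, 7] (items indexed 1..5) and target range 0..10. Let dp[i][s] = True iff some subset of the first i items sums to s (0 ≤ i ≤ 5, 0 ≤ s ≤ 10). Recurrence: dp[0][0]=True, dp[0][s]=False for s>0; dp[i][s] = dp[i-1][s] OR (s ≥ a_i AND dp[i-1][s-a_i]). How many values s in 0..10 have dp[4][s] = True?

8

i\s   0   1   2   3   4   5   6   7   8   9  10
  0   T   F   F   F   F   F   F   F   F   F   F
  1   T   F   F   F   F   F   F   T   F   F   F
  2   T   T   F   F   F   F   F   T   T   F   F
  3   T   T   F   T   T   F   F   T   T   F   T
  4   T   T   F   T   T   F   F   T   T   T   T
  5   T   T   F   T   T   F   F   T   T   T   T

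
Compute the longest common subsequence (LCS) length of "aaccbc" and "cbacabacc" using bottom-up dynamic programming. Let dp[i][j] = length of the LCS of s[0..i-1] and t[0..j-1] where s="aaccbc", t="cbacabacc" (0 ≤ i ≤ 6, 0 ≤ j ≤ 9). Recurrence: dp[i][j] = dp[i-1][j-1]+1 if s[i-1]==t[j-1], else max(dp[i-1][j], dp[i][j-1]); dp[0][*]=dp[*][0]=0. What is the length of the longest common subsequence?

   ''  c  b  a  c  a  b  a  c  c
''  0  0  0  0  0  0  0  0  0  0
 a  0  0  0  1  1  1  1  1  1  1
 a  0  0  0  1  1  2  2  2  2  2
 c  0  1  1  1  2  2  2  2  3  3
 c  0  1  1  1  2  2  2  2  3  4
 b  0  1  2  2  2  2  3  3  3  4
 c  0  1  2  2  3  3  3  3  4  4

4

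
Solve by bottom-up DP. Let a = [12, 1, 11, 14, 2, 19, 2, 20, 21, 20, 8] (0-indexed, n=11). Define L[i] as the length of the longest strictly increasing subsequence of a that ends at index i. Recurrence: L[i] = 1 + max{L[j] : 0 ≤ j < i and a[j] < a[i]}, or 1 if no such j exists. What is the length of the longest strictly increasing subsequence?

   i    0    1    2    3    4    5    6    7    8    9   10
a[i]   12    1   11   14    2   19    2   20   21   20    8
L[i]    1    1    2    3    2    4    2    5    6    5    3

6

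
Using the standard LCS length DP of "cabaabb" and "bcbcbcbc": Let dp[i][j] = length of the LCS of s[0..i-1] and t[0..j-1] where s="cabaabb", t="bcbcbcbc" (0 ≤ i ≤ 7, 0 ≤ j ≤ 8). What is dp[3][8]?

2

   ''  b  c  b  c  b  c  b  c
''  0  0  0  0  0  0  0  0  0
 c  0  0  1  1  1  1  1  1  1
 a  0  0  1  1  1  1  1  1  1
 b  0  1  1  2  2  2  2  2  2
 a  0  1  1  2  2  2  2  2  2
 a  0  1  1  2  2  2  2  2  2
 b  0  1  1  2  2  3  3  3  3
 b  0  1  1  2  2  3  3  4  4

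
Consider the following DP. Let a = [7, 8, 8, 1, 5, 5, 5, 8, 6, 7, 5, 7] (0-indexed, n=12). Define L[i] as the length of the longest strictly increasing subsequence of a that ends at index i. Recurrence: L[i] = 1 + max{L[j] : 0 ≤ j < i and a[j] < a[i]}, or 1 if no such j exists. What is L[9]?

   i    0    1    2    3    4    5    6    7    8    9   10   11
a[i]    7    8    8    1    5    5    5    8    6    7    5    7
L[i]    1    2    2    1    2    2    2    3    3    4    2    4

4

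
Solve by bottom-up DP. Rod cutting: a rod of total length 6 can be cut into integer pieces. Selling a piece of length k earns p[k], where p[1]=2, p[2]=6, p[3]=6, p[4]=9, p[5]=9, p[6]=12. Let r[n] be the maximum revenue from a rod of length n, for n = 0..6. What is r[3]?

8

   n    0    1    2    3    4    5    6
r[n]    0    2    6    8   12   14   18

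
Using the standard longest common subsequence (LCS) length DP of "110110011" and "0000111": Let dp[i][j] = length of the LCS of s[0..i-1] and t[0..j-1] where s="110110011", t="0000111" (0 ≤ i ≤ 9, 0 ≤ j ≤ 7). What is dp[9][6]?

5

   ''  0  0  0  0  1  1  1
''  0  0  0  0  0  0  0  0
 1  0  0  0  0  0  1  1  1
 1  0  0  0  0  0  1  2  2
 0  0  1  1  1  1  1  2  2
 1  0  1  1  1  1  2  2  3
 1  0  1  1  1  1  2  3  3
 0  0  1  2  2  2  2  3  3
 0  0  1  2  3  3  3  3  3
 1  0  1  2  3  3  4  4  4
 1  0  1  2  3  3  4  5  5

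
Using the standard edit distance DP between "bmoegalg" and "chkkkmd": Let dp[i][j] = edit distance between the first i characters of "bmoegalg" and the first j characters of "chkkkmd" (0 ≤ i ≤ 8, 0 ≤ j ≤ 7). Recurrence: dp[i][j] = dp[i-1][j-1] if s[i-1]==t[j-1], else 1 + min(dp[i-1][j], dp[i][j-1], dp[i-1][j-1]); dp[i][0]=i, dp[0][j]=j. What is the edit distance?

   ''  c  h  k  k  k  m  d
''  0  1  2  3  4  5  6  7
 b  1  1  2  3  4  5  6  7
 m  2  2  2  3  4  5  5  6
 o  3  3  3  3  4  5  6  6
 e  4  4  4  4  4  5  6  7
 g  5  5  5  5  5  5  6  7
 a  6  6  6  6  6  6  6  7
 l  7  7  7  7  7  7  7  7
 g  8  8  8  8  8  8  8  8

8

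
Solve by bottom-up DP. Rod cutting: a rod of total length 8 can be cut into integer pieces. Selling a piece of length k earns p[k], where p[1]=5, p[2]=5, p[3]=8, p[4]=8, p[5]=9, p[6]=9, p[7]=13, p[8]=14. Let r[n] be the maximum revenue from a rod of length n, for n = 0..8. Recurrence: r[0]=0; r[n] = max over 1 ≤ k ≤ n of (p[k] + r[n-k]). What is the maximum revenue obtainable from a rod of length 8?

   n    0    1    2    3    4    5    6    7    8
r[n]    0    5   10   15   20   25   30   35   40

40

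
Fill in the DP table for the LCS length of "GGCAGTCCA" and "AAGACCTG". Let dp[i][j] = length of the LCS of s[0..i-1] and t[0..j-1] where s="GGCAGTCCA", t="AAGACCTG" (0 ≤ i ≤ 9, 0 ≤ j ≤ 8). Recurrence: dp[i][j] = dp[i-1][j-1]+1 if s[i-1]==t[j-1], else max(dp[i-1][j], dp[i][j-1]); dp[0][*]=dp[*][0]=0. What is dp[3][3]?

1

   ''  A  A  G  A  C  C  T  G
''  0  0  0  0  0  0  0  0  0
 G  0  0  0  1  1  1  1  1  1
 G  0  0  0  1  1  1  1  1  2
 C  0  0  0  1  1  2  2  2  2
 A  0  1  1  1  2  2  2  2  2
 G  0  1  1  2  2  2  2  2  3
 T  0  1  1  2  2  2  2  3  3
 C  0  1  1  2  2  3  3  3  3
 C  0  1  1  2  2  3  4  4  4
 A  0  1  2  2  3  3  4  4  4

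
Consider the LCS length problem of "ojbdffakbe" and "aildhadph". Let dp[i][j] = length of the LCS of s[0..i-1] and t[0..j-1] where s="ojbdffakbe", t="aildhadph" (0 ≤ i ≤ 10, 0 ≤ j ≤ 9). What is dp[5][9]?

   ''  a  i  l  d  h  a  d  p  h
''  0  0  0  0  0  0  0  0  0  0
 o  0  0  0  0  0  0  0  0  0  0
 j  0  0  0  0  0  0  0  0  0  0
 b  0  0  0  0  0  0  0  0  0  0
 d  0  0  0  0  1  1  1  1  1  1
 f  0  0  0  0  1  1  1  1  1  1
 f  0  0  0  0  1  1  1  1  1  1
 a  0  1  1  1  1  1  2  2  2  2
 k  0  1  1  1  1  1  2  2  2  2
 b  0  1  1  1  1  1  2  2  2  2
 e  0  1  1  1  1  1  2  2  2  2

1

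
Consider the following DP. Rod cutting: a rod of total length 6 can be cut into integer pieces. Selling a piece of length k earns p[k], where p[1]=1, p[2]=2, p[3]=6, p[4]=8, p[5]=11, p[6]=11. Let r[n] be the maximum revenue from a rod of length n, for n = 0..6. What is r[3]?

   n    0    1    2    3    4    5    6
r[n]    0    1    2    6    8   11   12

6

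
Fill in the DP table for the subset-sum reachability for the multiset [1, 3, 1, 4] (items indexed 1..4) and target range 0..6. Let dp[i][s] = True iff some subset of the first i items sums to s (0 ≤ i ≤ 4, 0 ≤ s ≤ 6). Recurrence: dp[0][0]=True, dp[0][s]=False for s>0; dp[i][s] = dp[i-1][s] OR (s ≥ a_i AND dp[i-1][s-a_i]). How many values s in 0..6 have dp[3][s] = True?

i\s   0   1   2   3   4   5   6
  0   T   F   F   F   F   F   F
  1   T   T   F   F   F   F   F
  2   T   T   F   T   T   F   F
  3   T   T   T   T   T   T   F
  4   T   T   T   T   T   T   T

6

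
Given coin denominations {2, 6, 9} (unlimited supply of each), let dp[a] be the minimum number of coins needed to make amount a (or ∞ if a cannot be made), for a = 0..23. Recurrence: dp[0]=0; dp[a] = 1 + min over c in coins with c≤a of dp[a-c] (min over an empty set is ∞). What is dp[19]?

4

 a  0  1  2  3  4  5  6  7  8  9 10 11 12 13 14 15 16 17 18 19 20 21 22 23
dp  0  -  1  -  2  -  1  -  2  1  3  2  2  3  3  2  4  3  2  4  3  3  4  4
(- denotes ∞ / unreachable)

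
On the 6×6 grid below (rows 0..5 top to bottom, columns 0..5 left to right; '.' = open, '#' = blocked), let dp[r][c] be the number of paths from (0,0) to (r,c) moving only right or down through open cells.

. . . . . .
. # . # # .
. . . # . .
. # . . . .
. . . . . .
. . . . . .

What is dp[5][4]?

17

r\c   0   1   2   3   4   5
  0   1   1   1   1   1   1
  1   1   0   1   0   0   1
  2   1   1   2   0   0   1
  3   1   0   2   2   2   3
  4   1   1   3   5   7  10
  5   1   2   5  10  17  27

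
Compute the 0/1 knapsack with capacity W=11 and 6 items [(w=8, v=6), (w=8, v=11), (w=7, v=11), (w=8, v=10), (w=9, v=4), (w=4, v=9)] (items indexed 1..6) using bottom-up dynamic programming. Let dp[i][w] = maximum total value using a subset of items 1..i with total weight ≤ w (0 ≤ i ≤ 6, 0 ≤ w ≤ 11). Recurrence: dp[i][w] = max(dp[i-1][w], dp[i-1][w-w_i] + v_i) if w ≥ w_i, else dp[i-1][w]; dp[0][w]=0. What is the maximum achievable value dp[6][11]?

i\w   0   1   2   3   4   5   6   7   8   9  10  11
  0   0   0   0   0   0   0   0   0   0   0   0   0
  1   0   0   0   0   0   0   0   0   6   6   6   6
  2   0   0   0   0   0   0   0   0  11  11  11  11
  3   0   0   0   0   0   0   0  11  11  11  11  11
  4   0   0   0   0   0   0   0  11  11  11  11  11
  5   0   0   0   0   0   0   0  11  11  11  11  11
  6   0   0   0   0   9   9   9  11  11  11  11  20

20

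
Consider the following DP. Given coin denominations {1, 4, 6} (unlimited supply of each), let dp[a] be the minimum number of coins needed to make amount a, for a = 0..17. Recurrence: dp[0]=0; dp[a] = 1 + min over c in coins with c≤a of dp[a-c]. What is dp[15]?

4

 a  0  1  2  3  4  5  6  7  8  9 10 11 12 13 14 15 16 17
dp  0  1  2  3  1  2  1  2  2  3  2  3  2  3  3  4  3  4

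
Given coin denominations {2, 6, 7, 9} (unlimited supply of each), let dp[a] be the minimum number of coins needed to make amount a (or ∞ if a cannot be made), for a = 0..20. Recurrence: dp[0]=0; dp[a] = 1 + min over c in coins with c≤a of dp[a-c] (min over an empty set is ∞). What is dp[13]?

2

 a  0  1  2  3  4  5  6  7  8  9 10 11 12 13 14 15 16 17 18 19 20
dp  0  -  1  -  2  -  1  1  2  1  3  2  2  2  2  2  2  3  2  3  3
(- denotes ∞ / unreachable)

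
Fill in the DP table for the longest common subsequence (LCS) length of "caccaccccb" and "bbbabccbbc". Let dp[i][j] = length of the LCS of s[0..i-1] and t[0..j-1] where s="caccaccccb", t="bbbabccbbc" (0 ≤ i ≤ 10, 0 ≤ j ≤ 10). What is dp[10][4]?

1

   ''  b  b  b  a  b  c  c  b  b  c
''  0  0  0  0  0  0  0  0  0  0  0
 c  0  0  0  0  0  0  1  1  1  1  1
 a  0  0  0  0  1  1  1  1  1  1  1
 c  0  0  0  0  1  1  2  2  2  2  2
 c  0  0  0  0  1  1  2  3  3  3  3
 a  0  0  0  0  1  1  2  3  3  3  3
 c  0  0  0  0  1  1  2  3  3  3  4
 c  0  0  0  0  1  1  2  3  3  3  4
 c  0  0  0  0  1  1  2  3  3  3  4
 c  0  0  0  0  1  1  2  3  3  3  4
 b  0  1  1  1  1  2  2  3  4  4  4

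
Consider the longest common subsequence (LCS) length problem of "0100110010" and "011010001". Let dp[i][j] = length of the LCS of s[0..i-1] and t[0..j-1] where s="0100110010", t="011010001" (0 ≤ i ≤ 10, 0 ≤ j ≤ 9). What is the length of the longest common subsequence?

7

   ''  0  1  1  0  1  0  0  0  1
''  0  0  0  0  0  0  0  0  0  0
 0  0  1  1  1  1  1  1  1  1  1
 1  0  1  2  2  2  2  2  2  2  2
 0  0  1  2  2  3  3  3  3  3  3
 0  0  1  2  2  3  3  4  4  4  4
 1  0  1  2  3  3  4  4  4  4  5
 1  0  1  2  3  3  4  4  4  4  5
 0  0  1  2  3  4  4  5  5  5  5
 0  0  1  2  3  4  4  5  6  6  6
 1  0  1  2  3  4  5  5  6  6  7
 0  0  1  2  3  4  5  6  6  7  7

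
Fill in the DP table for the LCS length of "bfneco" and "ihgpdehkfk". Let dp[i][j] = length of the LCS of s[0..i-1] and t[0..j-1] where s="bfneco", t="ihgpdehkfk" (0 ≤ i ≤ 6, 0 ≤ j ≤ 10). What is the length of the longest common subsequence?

   ''  i  h  g  p  d  e  h  k  f  k
''  0  0  0  0  0  0  0  0  0  0  0
 b  0  0  0  0  0  0  0  0  0  0  0
 f  0  0  0  0  0  0  0  0  0  1  1
 n  0  0  0  0  0  0  0  0  0  1  1
 e  0  0  0  0  0  0  1  1  1  1  1
 c  0  0  0  0  0  0  1  1  1  1  1
 o  0  0  0  0  0  0  1  1  1  1  1

1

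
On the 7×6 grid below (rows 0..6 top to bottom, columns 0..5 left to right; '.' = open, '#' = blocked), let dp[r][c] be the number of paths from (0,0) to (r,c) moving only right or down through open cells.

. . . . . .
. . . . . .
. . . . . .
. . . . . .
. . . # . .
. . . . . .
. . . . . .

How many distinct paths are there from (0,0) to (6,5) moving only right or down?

252

r\c   0   1   2   3   4   5
  0   1   1   1   1   1   1
  1   1   2   3   4   5   6
  2   1   3   6  10  15  21
  3   1   4  10  20  35  56
  4   1   5  15   0  35  91
  5   1   6  21  21  56 147
  6   1   7  28  49 105 252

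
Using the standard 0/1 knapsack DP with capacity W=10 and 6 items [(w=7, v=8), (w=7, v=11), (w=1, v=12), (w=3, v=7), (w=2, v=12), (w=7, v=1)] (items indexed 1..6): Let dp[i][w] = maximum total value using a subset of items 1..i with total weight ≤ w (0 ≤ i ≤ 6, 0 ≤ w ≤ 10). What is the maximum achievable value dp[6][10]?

35

i\w   0   1   2   3   4   5   6   7   8   9  10
  0   0   0   0   0   0   0   0   0   0   0   0
  1   0   0   0   0   0   0   0   8   8   8   8
  2   0   0   0   0   0   0   0  11  11  11  11
  3   0  12  12  12  12  12  12  12  23  23  23
  4   0  12  12  12  19  19  19  19  23  23  23
  5   0  12  12  24  24  24  31  31  31  31  35
  6   0  12  12  24  24  24  31  31  31  31  35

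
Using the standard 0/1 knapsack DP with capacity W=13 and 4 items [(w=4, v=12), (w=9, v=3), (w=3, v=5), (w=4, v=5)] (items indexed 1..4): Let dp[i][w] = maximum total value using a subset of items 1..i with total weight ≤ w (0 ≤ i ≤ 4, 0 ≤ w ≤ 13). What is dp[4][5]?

12

i\w   0   1   2   3   4   5   6   7   8   9  10  11  12  13
  0   0   0   0   0   0   0   0   0   0   0   0   0   0   0
  1   0   0   0   0  12  12  12  12  12  12  12  12  12  12
  2   0   0   0   0  12  12  12  12  12  12  12  12  12  15
  3   0   0   0   5  12  12  12  17  17  17  17  17  17  17
  4   0   0   0   5  12  12  12  17  17  17  17  22  22  22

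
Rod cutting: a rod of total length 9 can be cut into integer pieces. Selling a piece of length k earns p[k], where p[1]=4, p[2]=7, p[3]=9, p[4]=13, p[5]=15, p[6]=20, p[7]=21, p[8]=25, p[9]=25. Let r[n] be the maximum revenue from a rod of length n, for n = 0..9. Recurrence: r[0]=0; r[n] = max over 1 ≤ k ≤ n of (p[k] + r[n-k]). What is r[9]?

36

   n    0    1    2    3    4    5    6    7    8    9
r[n]    0    4    8   12   16   20   24   28   32   36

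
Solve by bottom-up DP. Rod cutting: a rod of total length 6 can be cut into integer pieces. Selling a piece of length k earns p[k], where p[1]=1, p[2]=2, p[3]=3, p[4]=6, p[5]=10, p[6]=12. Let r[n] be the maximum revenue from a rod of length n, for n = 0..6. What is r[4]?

   n    0    1    2    3    4    5    6
r[n]    0    1    2    3    6   10   12

6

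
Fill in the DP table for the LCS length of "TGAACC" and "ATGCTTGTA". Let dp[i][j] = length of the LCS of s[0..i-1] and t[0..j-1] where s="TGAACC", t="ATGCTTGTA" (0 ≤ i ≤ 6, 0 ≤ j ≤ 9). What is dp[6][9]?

   ''  A  T  G  C  T  T  G  T  A
''  0  0  0  0  0  0  0  0  0  0
 T  0  0  1  1  1  1  1  1  1  1
 G  0  0  1  2  2  2  2  2  2  2
 A  0  1  1  2  2  2  2  2  2  3
 A  0  1  1  2  2  2  2  2  2  3
 C  0  1  1  2  3  3  3  3  3  3
 C  0  1  1  2  3  3  3  3  3  3

3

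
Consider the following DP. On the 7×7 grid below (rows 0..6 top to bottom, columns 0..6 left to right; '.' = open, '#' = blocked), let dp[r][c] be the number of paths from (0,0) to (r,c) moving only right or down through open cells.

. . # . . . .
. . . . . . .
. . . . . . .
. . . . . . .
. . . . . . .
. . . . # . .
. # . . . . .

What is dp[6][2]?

r\c   0   1   2   3   4   5   6
  0   1   1   0   0   0   0   0
  1   1   2   2   2   2   2   2
  2   1   3   5   7   9  11  13
  3   1   4   9  16  25  36  49
  4   1   5  14  30  55  91 140
  5   1   6  20  50   0  91 231
  6   1   0  20  70  70 161 392

20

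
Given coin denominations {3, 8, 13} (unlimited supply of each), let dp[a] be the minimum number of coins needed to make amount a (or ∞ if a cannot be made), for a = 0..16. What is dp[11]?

2

 a  0  1  2  3  4  5  6  7  8  9 10 11 12 13 14 15 16
dp  0  -  -  1  -  -  2  -  1  3  -  2  4  1  3  5  2
(- denotes ∞ / unreachable)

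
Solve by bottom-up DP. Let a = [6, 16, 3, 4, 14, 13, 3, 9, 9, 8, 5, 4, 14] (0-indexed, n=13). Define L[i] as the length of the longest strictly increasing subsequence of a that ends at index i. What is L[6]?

   i    0    1    2    3    4    5    6    7    8    9   10   11   12
a[i]    6   16    3    4   14   13    3    9    9    8    5    4   14
L[i]    1    2    1    2    3    3    1    3    3    3    3    2    4

1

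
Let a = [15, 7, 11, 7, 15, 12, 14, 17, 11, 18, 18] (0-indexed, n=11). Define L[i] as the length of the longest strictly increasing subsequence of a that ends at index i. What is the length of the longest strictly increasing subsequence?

6

   i    0    1    2    3    4    5    6    7    8    9   10
a[i]   15    7   11    7   15   12   14   17   11   18   18
L[i]    1    1    2    1    3    3    4    5    2    6    6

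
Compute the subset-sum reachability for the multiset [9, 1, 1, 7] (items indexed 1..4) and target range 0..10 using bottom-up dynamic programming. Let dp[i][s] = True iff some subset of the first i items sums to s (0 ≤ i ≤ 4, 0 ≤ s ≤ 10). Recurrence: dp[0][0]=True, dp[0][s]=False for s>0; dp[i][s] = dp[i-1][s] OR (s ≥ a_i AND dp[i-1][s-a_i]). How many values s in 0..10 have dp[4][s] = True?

i\s   0   1   2   3   4   5   6   7   8   9  10
  0   T   F   F   F   F   F   F   F   F   F   F
  1   T   F   F   F   F   F   F   F   F   T   F
  2   T   T   F   F   F   F   F   F   F   T   T
  3   T   T   T   F   F   F   F   F   F   T   T
  4   T   T   T   F   F   F   F   T   T   T   T

7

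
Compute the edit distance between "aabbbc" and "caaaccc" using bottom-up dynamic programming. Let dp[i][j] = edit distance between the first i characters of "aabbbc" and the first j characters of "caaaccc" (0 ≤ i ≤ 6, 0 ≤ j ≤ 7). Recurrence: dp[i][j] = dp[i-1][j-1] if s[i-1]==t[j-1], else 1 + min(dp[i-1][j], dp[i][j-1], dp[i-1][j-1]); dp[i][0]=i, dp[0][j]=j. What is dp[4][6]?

4

   ''  c  a  a  a  c  c  c
''  0  1  2  3  4  5  6  7
 a  1  1  1  2  3  4  5  6
 a  2  2  1  1  2  3  4  5
 b  3  3  2  2  2  3  4  5
 b  4  4  3  3  3  3  4  5
 b  5  5  4  4  4  4  4  5
 c  6  5  5  5  5  4  4  4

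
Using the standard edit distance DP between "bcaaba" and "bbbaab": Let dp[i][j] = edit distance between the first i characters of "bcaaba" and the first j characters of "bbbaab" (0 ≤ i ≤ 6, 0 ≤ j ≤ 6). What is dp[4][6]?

3

   ''  b  b  b  a  a  b
''  0  1  2  3  4  5  6
 b  1  0  1  2  3  4  5
 c  2  1  1  2  3  4  5
 a  3  2  2  2  2  3  4
 a  4  3  3  3  2  2  3
 b  5  4  3  3  3  3  2
 a  6  5  4  4  3  3  3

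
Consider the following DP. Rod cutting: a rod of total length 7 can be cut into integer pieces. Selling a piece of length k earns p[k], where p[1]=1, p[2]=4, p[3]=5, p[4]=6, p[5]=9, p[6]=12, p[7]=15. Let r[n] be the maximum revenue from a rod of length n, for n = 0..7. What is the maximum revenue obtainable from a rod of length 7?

15

   n    0    1    2    3    4    5    6    7
r[n]    0    1    4    5    8    9   12   15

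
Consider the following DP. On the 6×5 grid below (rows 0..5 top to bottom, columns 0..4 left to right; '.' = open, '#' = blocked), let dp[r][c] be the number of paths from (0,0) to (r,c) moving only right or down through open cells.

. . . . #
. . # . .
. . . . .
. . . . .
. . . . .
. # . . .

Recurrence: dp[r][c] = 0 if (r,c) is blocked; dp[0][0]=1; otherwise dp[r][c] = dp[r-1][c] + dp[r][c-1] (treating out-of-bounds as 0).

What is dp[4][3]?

23

r\c   0   1   2   3   4
  0   1   1   1   1   0
  1   1   2   0   1   1
  2   1   3   3   4   5
  3   1   4   7  11  16
  4   1   5  12  23  39
  5   1   0  12  35  74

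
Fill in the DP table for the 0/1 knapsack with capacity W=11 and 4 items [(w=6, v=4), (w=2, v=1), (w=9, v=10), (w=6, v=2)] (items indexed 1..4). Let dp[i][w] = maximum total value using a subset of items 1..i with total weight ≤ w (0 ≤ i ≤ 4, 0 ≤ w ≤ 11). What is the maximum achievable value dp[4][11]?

11

i\w   0   1   2   3   4   5   6   7   8   9  10  11
  0   0   0   0   0   0   0   0   0   0   0   0   0
  1   0   0   0   0   0   0   4   4   4   4   4   4
  2   0   0   1   1   1   1   4   4   5   5   5   5
  3   0   0   1   1   1   1   4   4   5  10  10  11
  4   0   0   1   1   1   1   4   4   5  10  10  11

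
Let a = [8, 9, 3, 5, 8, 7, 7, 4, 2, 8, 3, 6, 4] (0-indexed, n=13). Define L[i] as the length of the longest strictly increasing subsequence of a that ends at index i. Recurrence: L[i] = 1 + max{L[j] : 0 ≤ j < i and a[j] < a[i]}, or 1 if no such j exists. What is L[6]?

3

   i    0    1    2    3    4    5    6    7    8    9   10   11   12
a[i]    8    9    3    5    8    7    7    4    2    8    3    6    4
L[i]    1    2    1    2    3    3    3    2    1    4    2    3    3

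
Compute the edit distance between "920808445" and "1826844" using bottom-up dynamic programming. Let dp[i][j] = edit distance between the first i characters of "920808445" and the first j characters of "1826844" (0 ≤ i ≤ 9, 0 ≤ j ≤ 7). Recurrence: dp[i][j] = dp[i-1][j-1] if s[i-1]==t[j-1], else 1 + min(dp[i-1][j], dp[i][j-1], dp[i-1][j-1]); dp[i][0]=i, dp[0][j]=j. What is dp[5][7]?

5

   ''  1  8  2  6  8  4  4
''  0  1  2  3  4  5  6  7
 9  1  1  2  3  4  5  6  7
 2  2  2  2  2  3  4  5  6
 0  3  3  3  3  3  4  5  6
 8  4  4  3  4  4  3  4  5
 0  5  5  4  4  5  4  4  5
 8  6  6  5  5  5  5  5  5
 4  7  7  6  6  6  6  5  5
 4  8  8  7  7  7  7  6  5
 5  9  9  8  8  8  8  7  6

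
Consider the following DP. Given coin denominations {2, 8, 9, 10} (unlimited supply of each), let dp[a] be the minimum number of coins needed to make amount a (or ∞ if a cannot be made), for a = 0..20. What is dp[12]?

 a  0  1  2  3  4  5  6  7  8  9 10 11 12 13 14 15 16 17 18 19 20
dp  0  -  1  -  2  -  3  -  1  1  1  2  2  3  3  4  2  2  2  2  2
(- denotes ∞ / unreachable)

2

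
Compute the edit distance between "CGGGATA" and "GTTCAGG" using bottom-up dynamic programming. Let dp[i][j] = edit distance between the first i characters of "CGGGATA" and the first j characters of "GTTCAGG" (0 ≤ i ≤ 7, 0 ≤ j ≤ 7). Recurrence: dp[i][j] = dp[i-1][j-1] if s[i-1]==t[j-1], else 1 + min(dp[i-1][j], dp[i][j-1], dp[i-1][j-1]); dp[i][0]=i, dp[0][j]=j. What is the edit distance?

   ''  G  T  T  C  A  G  G
''  0  1  2  3  4  5  6  7
 C  1  1  2  3  3  4  5  6
 G  2  1  2  3  4  4  4  5
 G  3  2  2  3  4  5  4  4
 G  4  3  3  3  4  5  5  4
 A  5  4  4  4  4  4  5  5
 T  6  5  4  4  5  5  5  6
 A  7  6  5  5  5  5  6  6

6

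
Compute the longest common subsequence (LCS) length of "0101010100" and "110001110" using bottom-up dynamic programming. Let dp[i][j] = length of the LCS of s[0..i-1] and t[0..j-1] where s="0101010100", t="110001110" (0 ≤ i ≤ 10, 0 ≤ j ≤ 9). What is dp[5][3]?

3

   ''  1  1  0  0  0  1  1  1  0
''  0  0  0  0  0  0  0  0  0  0
 0  0  0  0  1  1  1  1  1  1  1
 1  0  1  1  1  1  1  2  2  2  2
 0  0  1  1  2  2  2  2  2  2  3
 1  0  1  2  2  2  2  3  3  3  3
 0  0  1  2  3  3  3  3  3  3  4
 1  0  1  2  3  3  3  4  4  4  4
 0  0  1  2  3  4  4  4  4  4  5
 1  0  1  2  3  4  4  5  5  5  5
 0  0  1  2  3  4  5  5  5  5  6
 0  0  1  2  3  4  5  5  5  5  6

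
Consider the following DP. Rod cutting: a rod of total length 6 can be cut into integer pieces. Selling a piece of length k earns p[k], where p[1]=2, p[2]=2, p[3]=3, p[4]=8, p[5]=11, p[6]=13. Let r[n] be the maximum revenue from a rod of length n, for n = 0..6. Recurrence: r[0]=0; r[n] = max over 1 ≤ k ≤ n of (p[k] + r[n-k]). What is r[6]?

   n    0    1    2    3    4    5    6
r[n]    0    2    4    6    8   11   13

13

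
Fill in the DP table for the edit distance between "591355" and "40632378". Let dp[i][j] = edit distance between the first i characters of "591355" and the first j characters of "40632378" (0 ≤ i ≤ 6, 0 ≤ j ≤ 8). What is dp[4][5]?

   ''  4  0  6  3  2  3  7  8
''  0  1  2  3  4  5  6  7  8
 5  1  1  2  3  4  5  6  7  8
 9  2  2  2  3  4  5  6  7  8
 1  3  3  3  3  4  5  6  7  8
 3  4  4  4  4  3  4  5  6  7
 5  5  5  5  5  4  4  5  6  7
 5  6  6  6  6  5  5  5  6  7

4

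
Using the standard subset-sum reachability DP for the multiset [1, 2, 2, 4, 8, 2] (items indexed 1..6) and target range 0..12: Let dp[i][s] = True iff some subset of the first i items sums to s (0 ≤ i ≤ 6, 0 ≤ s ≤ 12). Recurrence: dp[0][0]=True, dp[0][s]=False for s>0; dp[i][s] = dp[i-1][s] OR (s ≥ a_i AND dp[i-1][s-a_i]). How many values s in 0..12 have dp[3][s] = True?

6

i\s   0   1   2   3   4   5   6   7   8   9  10  11  12
  0   T   F   F   F   F   F   F   F   F   F   F   F   F
  1   T   T   F   F   F   F   F   F   F   F   F   F   F
  2   T   T   T   T   F   F   F   F   F   F   F   F   F
  3   T   T   T   T   T   T   F   F   F   F   F   F   F
  4   T   T   T   T   T   T   T   T   T   T   F   F   F
  5   T   T   T   T   T   T   T   T   T   T   T   T   T
  6   T   T   T   T   T   T   T   T   T   T   T   T   T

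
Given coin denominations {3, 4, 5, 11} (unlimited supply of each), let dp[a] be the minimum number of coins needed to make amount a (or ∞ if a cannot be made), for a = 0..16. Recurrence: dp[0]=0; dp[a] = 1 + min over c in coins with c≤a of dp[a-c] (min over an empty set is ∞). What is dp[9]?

2

 a  0  1  2  3  4  5  6  7  8  9 10 11 12 13 14 15 16
dp  0  -  -  1  1  1  2  2  2  2  2  1  3  3  2  2  2
(- denotes ∞ / unreachable)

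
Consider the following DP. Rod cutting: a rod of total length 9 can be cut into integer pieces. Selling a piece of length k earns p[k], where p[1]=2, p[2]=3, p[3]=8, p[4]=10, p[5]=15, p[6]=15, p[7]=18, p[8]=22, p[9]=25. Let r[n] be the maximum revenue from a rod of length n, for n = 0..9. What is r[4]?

10

   n    0    1    2    3    4    5    6    7    8    9
r[n]    0    2    4    8   10   15   17   19   23   25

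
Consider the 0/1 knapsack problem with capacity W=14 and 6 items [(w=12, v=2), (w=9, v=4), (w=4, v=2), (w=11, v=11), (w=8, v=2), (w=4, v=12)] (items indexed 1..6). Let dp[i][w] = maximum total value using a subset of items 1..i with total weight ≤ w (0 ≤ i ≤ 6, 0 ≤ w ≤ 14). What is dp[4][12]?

11

i\w   0   1   2   3   4   5   6   7   8   9  10  11  12  13  14
  0   0   0   0   0   0   0   0   0   0   0   0   0   0   0   0
  1   0   0   0   0   0   0   0   0   0   0   0   0   2   2   2
  2   0   0   0   0   0   0   0   0   0   4   4   4   4   4   4
  3   0   0   0   0   2   2   2   2   2   4   4   4   4   6   6
  4   0   0   0   0   2   2   2   2   2   4   4  11  11  11  11
  5   0   0   0   0   2   2   2   2   2   4   4  11  11  11  11
  6   0   0   0   0  12  12  12  12  14  14  14  14  14  16  16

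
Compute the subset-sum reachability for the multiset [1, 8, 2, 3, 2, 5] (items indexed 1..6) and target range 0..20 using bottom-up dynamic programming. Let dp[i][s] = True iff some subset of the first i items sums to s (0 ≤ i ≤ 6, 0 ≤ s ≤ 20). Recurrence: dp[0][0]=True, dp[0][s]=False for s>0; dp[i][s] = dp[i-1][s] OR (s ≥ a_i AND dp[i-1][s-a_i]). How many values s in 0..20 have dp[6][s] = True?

21

i\s   0   1   2   3   4   5   6   7   8   9  10  11  12  13  14  15  16  17  18  19  20
  0   T   F   F   F   F   F   F   F   F   F   F   F   F   F   F   F   F   F   F   F   F
  1   T   T   F   F   F   F   F   F   F   F   F   F   F   F   F   F   F   F   F   F   F
  2   T   T   F   F   F   F   F   F   T   T   F   F   F   F   F   F   F   F   F   F   F
  3   T   T   T   T   F   F   F   F   T   T   T   T   F   F   F   F   F   F   F   F   F
  4   T   T   T   T   T   T   T   F   T   T   T   T   T   T   T   F   F   F   F   F   F
  5   T   T   T   T   T   T   T   T   T   T   T   T   T   T   T   T   T   F   F   F   F
  6   T   T   T   T   T   T   T   T   T   T   T   T   T   T   T   T   T   T   T   T   T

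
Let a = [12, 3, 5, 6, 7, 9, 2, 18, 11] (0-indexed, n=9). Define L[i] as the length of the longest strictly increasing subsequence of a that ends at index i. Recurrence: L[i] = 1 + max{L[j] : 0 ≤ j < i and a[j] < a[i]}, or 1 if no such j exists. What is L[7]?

6

   i    0    1    2    3    4    5    6    7    8
a[i]   12    3    5    6    7    9    2   18   11
L[i]    1    1    2    3    4    5    1    6    6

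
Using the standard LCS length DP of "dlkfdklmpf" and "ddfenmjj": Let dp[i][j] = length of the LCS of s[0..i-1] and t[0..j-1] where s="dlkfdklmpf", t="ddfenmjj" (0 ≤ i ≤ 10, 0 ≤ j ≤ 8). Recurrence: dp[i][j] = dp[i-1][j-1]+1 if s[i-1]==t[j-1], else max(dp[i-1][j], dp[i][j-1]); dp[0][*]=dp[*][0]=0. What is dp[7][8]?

2

   ''  d  d  f  e  n  m  j  j
''  0  0  0  0  0  0  0  0  0
 d  0  1  1  1  1  1  1  1  1
 l  0  1  1  1  1  1  1  1  1
 k  0  1  1  1  1  1  1  1  1
 f  0  1  1  2  2  2  2  2  2
 d  0  1  2  2  2  2  2  2  2
 k  0  1  2  2  2  2  2  2  2
 l  0  1  2  2  2  2  2  2  2
 m  0  1  2  2  2  2  3  3  3
 p  0  1  2  2  2  2  3  3  3
 f  0  1  2  3  3  3  3  3  3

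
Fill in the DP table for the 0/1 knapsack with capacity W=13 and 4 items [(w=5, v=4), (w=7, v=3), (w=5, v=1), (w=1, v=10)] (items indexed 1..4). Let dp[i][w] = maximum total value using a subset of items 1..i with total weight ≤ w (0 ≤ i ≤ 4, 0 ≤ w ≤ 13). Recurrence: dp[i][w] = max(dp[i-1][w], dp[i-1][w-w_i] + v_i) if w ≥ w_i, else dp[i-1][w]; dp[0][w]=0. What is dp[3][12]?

7

i\w   0   1   2   3   4   5   6   7   8   9  10  11  12  13
  0   0   0   0   0   0   0   0   0   0   0   0   0   0   0
  1   0   0   0   0   0   4   4   4   4   4   4   4   4   4
  2   0   0   0   0   0   4   4   4   4   4   4   4   7   7
  3   0   0   0   0   0   4   4   4   4   4   5   5   7   7
  4   0  10  10  10  10  10  14  14  14  14  14  15  15  17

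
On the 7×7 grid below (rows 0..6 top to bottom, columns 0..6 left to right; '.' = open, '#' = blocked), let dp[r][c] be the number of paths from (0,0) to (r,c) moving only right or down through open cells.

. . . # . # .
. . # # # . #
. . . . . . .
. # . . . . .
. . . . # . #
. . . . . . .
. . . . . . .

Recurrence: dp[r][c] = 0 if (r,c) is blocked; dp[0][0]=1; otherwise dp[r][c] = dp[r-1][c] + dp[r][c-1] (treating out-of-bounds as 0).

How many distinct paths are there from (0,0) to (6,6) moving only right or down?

r\c   0   1   2   3   4   5   6
  0   1   1   1   0   0   0   0
  1   1   2   0   0   0   0   0
  2   1   3   3   3   3   3   3
  3   1   0   3   6   9  12  15
  4   1   1   4  10   0  12   0
  5   1   2   6  16  16  28  28
  6   1   3   9  25  41  69  97

97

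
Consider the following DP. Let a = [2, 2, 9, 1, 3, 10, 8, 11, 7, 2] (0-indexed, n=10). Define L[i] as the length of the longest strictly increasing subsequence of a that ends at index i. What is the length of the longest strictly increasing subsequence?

   i    0    1    2    3    4    5    6    7    8    9
a[i]    2    2    9    1    3   10    8   11    7    2
L[i]    1    1    2    1    2    3    3    4    3    2

4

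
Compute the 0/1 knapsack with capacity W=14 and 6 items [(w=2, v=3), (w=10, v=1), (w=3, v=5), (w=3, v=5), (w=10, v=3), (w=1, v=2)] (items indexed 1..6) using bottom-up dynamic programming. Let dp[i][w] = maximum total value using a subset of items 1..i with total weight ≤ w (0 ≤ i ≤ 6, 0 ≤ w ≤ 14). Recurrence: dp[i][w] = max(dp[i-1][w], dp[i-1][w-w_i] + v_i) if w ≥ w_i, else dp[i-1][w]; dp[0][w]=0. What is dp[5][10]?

13

i\w   0   1   2   3   4   5   6   7   8   9  10  11  12  13  14
  0   0   0   0   0   0   0   0   0   0   0   0   0   0   0   0
  1   0   0   3   3   3   3   3   3   3   3   3   3   3   3   3
  2   0   0   3   3   3   3   3   3   3   3   3   3   4   4   4
  3   0   0   3   5   5   8   8   8   8   8   8   8   8   8   8
  4   0   0   3   5   5   8  10  10  13  13  13  13  13  13  13
  5   0   0   3   5   5   8  10  10  13  13  13  13  13  13  13
  6   0   2   3   5   7   8  10  12  13  15  15  15  15  15  15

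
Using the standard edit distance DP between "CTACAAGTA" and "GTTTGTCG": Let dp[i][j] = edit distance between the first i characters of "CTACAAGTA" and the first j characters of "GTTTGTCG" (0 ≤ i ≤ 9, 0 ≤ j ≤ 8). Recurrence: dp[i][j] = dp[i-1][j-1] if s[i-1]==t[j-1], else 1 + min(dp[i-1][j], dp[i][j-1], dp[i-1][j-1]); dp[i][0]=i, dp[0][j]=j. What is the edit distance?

7

   ''  G  T  T  T  G  T  C  G
''  0  1  2  3  4  5  6  7  8
 C  1  1  2  3  4  5  6  6  7
 T  2  2  1  2  3  4  5  6  7
 A  3  3  2  2  3  4  5  6  7
 C  4  4  3  3  3  4  5  5  6
 A  5  5  4  4  4  4  5  6  6
 A  6  6  5  5  5  5  5  6  7
 G  7  6  6  6  6  5  6  6  6
 T  8  7  6  6  6  6  5  6  7
 A  9  8  7  7  7  7  6  6  7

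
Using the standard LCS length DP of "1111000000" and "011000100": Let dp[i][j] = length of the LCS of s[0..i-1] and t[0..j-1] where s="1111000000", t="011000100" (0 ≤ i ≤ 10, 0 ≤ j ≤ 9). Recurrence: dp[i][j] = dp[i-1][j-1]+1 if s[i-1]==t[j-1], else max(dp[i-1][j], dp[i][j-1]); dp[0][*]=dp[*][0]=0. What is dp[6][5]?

4

   ''  0  1  1  0  0  0  1  0  0
''  0  0  0  0  0  0  0  0  0  0
 1  0  0  1  1  1  1  1  1  1  1
 1  0  0  1  2  2  2  2  2  2  2
 1  0  0  1  2  2  2  2  3  3  3
 1  0  0  1  2  2  2  2  3  3  3
 0  0  1  1  2  3  3  3  3  4  4
 0  0  1  1  2  3  4  4  4  4  5
 0  0  1  1  2  3  4  5  5  5  5
 0  0  1  1  2  3  4  5  5  6  6
 0  0  1  1  2  3  4  5  5  6  7
 0  0  1  1  2  3  4  5  5  6  7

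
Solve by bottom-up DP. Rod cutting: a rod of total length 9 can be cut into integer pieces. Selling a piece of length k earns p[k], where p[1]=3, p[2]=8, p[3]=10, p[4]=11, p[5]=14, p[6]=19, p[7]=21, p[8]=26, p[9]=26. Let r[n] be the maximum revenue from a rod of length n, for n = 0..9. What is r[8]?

   n    0    1    2    3    4    5    6    7    8    9
r[n]    0    3    8   11   16   19   24   27   32   35

32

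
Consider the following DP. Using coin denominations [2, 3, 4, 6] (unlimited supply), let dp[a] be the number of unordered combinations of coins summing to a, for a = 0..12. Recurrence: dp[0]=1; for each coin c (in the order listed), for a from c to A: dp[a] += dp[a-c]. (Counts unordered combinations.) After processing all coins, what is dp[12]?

11

after  coin     0     1     2     3     4     5     6     7     8     9    10    11    12
          2     1     0     1     0     1     0     1     0     1     0     1     0     1
          3     1     0     1     1     1     1     2     1     2     2     2     2     3
          4     1     0     1     1     2     1     3     2     4     3     5     4     7
          6     1     0     1     1     2     1     4     2     5     4     7     5    11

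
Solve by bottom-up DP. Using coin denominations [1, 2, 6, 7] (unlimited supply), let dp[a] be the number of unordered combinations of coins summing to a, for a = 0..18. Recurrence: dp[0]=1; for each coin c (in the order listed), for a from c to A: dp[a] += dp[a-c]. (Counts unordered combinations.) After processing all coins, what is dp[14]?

after  coin     0     1     2     3     4     5     6     7     8     9    10    11    12    13    14    15    16    17    18
          1     1     1     1     1     1     1     1     1     1     1     1     1     1     1     1     1     1     1     1
          2     1     1     2     2     3     3     4     4     5     5     6     6     7     7     8     8     9     9    10
          6     1     1     2     2     3     3     5     5     7     7     9     9    12    12    15    15    18    18    22
          7     1     1     2     2     3     3     5     6     8     9    11    12    15    17    21    23    27    29    34

21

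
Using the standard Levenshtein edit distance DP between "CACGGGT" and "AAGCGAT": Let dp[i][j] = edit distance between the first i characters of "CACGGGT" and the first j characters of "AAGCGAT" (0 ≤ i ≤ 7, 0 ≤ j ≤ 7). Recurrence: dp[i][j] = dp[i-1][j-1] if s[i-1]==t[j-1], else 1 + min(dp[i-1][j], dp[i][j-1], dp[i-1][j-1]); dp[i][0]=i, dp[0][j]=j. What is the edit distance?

   ''  A  A  G  C  G  A  T
''  0  1  2  3  4  5  6  7
 C  1  1  2  3  3  4  5  6
 A  2  1  1  2  3  4  4  5
 C  3  2  2  2  2  3  4  5
 G  4  3  3  2  3  2  3  4
 G  5  4  4  3  3  3  3  4
 G  6  5  5  4  4  3  4  4
 T  7  6  6  5  5  4  4  4

4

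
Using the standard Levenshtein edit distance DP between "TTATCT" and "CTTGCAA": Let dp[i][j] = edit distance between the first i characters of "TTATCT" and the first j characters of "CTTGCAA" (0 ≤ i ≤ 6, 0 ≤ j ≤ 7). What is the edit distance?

5

   ''  C  T  T  G  C  A  A
''  0  1  2  3  4  5  6  7
 T  1  1  1  2  3  4  5  6
 T  2  2  1  1  2  3  4  5
 A  3  3  2  2  2  3  3  4
 T  4  4  3  2  3  3  4  4
 C  5  4  4  3  3  3  4  5
 T  6  5  4  4  4  4  4  5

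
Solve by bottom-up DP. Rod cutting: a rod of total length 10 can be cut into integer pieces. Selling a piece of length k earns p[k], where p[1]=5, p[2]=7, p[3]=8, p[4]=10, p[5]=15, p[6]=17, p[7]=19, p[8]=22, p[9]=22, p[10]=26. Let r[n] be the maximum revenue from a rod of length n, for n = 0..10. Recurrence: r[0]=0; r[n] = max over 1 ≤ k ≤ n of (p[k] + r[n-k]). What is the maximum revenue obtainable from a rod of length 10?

50

   n    0    1    2    3    4    5    6    7    8    9   10
r[n]    0    5   10   15   20   25   30   35   40   45   50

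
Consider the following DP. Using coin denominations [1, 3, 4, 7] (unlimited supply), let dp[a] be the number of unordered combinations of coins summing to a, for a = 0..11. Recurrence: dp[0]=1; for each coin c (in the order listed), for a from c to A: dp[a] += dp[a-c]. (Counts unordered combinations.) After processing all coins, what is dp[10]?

10

after  coin     0     1     2     3     4     5     6     7     8     9    10    11
          1     1     1     1     1     1     1     1     1     1     1     1     1
          3     1     1     1     2     2     2     3     3     3     4     4     4
          4     1     1     1     2     3     3     4     5     6     7     8     9
          7     1     1     1     2     3     3     4     6     7     8    10    12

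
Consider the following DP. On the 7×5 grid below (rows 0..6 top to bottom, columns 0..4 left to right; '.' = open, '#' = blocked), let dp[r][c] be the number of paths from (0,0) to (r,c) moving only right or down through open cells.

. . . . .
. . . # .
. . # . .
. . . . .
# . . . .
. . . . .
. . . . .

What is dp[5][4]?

r\c   0   1   2   3   4
  0   1   1   1   1   1
  1   1   2   3   0   1
  2   1   3   0   0   1
  3   1   4   4   4   5
  4   0   4   8  12  17
  5   0   4  12  24  41
  6   0   4  16  40  81

41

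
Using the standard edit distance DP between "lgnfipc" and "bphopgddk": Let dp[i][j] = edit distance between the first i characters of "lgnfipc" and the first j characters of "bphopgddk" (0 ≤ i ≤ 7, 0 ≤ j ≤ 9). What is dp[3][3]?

   ''  b  p  h  o  p  g  d  d  k
''  0  1  2  3  4  5  6  7  8  9
 l  1  1  2  3  4  5  6  7  8  9
 g  2  2  2  3  4  5  5  6  7  8
 n  3  3  3  3  4  5  6  6  7  8
 f  4  4  4  4  4  5  6  7  7  8
 i  5  5  5  5  5  5  6  7  8  8
 p  6  6  5  6  6  5  6  7  8  9
 c  7  7  6  6  7  6  6  7  8  9

3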